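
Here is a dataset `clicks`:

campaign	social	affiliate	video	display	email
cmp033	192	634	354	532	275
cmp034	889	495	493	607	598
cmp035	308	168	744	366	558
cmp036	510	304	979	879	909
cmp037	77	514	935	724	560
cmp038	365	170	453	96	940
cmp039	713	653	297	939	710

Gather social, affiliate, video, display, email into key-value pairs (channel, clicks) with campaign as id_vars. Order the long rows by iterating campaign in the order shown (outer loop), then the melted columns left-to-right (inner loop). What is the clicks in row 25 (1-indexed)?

35 rows total (7 × 5). Row 25: index ⌊(25-1)/5⌋ = 4 into campaign → cmp037; (25-1) mod 5 = 4 into the melted columns → email.
So row 25 is (cmp037, email, 560); clicks = 560.

560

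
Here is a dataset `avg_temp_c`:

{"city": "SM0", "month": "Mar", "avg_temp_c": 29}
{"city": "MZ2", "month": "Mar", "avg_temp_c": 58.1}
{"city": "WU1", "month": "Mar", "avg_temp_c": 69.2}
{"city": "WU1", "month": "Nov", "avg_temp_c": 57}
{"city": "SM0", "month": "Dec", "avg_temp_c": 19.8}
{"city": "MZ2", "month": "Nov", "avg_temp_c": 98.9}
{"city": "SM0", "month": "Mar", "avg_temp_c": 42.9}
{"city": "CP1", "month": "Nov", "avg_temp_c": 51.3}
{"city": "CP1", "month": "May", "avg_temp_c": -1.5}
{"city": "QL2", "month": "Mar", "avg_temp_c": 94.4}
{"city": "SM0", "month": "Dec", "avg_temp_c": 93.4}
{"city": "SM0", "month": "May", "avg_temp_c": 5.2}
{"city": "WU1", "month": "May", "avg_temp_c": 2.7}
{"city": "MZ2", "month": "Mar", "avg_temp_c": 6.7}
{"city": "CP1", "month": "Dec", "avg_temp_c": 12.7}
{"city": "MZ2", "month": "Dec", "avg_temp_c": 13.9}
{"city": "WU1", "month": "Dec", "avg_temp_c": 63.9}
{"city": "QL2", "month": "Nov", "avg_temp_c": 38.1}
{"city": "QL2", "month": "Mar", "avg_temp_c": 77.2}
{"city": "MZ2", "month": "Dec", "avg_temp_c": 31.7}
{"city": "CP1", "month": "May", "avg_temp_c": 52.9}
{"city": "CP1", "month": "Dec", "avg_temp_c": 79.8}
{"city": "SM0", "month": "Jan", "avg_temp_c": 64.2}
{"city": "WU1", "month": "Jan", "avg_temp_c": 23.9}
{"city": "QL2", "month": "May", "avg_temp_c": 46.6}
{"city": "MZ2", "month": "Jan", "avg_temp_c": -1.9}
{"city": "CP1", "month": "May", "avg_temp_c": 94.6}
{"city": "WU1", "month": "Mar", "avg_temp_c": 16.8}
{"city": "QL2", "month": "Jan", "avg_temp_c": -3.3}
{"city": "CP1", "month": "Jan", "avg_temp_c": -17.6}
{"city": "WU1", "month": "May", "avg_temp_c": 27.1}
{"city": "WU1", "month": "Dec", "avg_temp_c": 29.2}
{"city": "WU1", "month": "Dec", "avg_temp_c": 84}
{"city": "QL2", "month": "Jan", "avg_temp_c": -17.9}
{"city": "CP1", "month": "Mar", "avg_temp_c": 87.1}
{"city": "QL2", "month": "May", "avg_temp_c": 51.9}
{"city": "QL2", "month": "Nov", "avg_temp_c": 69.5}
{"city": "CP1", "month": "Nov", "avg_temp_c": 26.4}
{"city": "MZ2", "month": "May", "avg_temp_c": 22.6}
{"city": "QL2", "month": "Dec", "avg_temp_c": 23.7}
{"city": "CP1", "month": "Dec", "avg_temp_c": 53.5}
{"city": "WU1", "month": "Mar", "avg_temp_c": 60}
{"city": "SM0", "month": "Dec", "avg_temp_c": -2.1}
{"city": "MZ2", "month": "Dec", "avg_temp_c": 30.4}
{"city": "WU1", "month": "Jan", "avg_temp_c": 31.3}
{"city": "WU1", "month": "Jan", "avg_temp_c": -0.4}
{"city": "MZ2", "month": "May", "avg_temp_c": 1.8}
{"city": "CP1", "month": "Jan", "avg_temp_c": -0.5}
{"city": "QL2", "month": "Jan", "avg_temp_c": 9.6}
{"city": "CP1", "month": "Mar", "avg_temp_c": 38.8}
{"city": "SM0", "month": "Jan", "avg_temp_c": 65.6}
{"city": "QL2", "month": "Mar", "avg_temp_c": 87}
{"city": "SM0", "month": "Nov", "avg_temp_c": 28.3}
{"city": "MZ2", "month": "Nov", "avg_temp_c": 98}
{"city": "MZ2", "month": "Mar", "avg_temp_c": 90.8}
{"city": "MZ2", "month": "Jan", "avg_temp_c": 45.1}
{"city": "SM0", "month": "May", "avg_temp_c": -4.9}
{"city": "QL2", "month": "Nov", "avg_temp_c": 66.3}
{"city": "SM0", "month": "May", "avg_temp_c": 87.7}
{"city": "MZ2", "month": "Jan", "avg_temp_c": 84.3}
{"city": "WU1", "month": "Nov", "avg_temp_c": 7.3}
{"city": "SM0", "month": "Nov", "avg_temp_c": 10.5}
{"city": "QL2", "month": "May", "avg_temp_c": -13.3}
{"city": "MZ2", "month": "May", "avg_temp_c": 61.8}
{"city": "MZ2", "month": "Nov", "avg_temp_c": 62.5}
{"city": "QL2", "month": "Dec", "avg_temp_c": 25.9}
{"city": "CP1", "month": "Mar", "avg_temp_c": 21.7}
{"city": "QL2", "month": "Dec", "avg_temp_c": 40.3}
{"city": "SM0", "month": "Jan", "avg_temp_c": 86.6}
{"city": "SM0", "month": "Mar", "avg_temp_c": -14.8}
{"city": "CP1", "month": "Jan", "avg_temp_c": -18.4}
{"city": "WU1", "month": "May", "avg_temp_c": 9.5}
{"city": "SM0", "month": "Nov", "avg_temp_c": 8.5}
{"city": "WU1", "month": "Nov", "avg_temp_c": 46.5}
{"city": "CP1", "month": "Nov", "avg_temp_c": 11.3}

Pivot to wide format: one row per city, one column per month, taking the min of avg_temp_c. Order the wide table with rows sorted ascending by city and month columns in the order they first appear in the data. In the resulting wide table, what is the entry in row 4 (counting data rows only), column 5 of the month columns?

With rows sorted ascending by city, row 4 is city=SM0. month columns in first-appearance order: Mar, Nov, Dec, May, Jan; column 5 is Jan.
Long rows with city=SM0, month=Jan: min(64.2, 65.6, 86.6) = 64.2.

64.2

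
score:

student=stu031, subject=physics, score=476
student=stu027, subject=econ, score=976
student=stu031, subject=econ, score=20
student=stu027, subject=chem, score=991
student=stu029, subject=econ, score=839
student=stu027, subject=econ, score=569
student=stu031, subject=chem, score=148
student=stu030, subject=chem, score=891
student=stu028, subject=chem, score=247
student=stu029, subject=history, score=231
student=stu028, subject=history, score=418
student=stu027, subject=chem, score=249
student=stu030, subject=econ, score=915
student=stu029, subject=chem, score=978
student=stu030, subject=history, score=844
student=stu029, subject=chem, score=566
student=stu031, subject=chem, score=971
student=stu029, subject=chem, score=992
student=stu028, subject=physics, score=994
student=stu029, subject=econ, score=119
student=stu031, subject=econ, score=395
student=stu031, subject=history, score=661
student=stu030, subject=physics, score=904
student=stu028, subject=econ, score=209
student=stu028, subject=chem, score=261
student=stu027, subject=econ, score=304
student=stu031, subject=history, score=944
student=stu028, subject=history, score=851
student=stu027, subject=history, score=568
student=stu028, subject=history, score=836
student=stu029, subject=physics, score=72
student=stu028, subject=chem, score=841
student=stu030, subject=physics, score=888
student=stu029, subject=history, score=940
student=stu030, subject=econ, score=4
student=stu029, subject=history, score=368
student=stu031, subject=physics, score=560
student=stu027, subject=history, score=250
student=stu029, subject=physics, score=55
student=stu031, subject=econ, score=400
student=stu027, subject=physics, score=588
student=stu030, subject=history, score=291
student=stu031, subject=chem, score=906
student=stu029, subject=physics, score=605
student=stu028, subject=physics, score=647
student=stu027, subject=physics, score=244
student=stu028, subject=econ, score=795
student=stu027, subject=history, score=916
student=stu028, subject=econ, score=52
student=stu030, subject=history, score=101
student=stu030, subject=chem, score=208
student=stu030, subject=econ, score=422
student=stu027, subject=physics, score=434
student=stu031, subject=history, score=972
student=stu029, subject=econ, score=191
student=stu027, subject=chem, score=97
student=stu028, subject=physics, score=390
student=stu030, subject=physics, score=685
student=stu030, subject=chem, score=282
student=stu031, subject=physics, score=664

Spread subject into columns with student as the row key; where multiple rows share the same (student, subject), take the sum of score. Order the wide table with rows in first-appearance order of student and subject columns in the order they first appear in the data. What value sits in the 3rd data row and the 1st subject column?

732

With rows in first-appearance order of student, row 3 is student=stu029. subject columns in first-appearance order: physics, econ, chem, history; column 1 is physics.
Long rows with student=stu029, subject=physics: 72 + 55 + 605 = 732.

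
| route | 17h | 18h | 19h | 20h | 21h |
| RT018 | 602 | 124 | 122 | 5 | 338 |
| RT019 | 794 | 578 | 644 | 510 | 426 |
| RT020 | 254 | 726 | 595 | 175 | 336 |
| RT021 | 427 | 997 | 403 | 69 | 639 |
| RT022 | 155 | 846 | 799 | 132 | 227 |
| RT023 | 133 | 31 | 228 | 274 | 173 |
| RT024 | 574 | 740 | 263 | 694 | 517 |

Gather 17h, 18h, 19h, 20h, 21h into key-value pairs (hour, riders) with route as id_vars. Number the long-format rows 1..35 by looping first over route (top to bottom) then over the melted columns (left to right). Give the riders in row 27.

31

35 rows total (7 × 5). Row 27: index ⌊(27-1)/5⌋ = 5 into route → RT023; (27-1) mod 5 = 1 into the melted columns → 18h.
So row 27 is (RT023, 18h, 31); riders = 31.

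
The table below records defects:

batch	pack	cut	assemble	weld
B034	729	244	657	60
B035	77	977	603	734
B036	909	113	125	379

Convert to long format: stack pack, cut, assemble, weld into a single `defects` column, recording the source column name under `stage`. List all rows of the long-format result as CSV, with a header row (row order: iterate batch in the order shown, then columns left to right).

Each (batch, column) pair becomes one row: 3 × 4 = 12 rows.
For example, (B034, pack) → defects=729.

batch,stage,defects
B034,pack,729
B034,cut,244
B034,assemble,657
B034,weld,60
B035,pack,77
B035,cut,977
B035,assemble,603
B035,weld,734
B036,pack,909
B036,cut,113
B036,assemble,125
B036,weld,379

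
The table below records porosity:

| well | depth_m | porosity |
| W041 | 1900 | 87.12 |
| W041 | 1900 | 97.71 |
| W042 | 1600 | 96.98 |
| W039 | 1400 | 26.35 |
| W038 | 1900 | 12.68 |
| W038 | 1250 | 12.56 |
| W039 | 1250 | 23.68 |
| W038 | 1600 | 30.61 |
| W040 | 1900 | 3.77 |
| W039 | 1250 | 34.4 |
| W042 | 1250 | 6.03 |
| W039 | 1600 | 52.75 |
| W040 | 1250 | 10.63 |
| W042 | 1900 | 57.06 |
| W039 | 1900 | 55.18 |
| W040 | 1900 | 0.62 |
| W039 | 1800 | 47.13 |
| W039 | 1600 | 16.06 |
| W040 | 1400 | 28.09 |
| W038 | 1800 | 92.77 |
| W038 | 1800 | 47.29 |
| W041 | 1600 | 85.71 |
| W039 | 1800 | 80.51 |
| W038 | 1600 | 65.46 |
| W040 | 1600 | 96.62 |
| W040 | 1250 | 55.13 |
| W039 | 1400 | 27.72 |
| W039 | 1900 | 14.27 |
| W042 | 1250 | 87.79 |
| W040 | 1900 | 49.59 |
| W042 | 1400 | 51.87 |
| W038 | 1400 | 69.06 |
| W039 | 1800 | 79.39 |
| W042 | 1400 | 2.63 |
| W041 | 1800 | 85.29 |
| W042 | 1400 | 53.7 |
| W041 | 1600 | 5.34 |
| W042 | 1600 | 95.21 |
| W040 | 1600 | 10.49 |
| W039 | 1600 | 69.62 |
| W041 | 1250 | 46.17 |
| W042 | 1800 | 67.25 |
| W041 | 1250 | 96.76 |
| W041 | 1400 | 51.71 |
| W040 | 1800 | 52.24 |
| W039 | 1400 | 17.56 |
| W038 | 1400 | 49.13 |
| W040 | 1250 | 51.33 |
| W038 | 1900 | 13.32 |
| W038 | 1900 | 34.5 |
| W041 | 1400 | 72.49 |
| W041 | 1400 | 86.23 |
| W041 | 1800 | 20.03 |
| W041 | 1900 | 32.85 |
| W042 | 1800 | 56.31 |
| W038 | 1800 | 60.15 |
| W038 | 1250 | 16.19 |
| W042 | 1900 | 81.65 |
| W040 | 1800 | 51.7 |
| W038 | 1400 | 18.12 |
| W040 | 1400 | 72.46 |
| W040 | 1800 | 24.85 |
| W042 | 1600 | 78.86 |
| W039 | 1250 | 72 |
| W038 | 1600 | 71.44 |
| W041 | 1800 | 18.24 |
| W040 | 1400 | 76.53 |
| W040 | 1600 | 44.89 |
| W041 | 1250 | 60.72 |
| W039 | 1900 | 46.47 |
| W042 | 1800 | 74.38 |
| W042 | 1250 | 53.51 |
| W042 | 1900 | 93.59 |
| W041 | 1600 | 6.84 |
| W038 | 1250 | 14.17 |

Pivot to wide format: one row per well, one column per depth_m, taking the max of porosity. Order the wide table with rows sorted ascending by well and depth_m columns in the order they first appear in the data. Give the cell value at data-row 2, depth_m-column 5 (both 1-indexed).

With rows sorted ascending by well, row 2 is well=W039. depth_m columns in first-appearance order: 1900, 1600, 1400, 1250, 1800; column 5 is 1800.
Long rows with well=W039, depth_m=1800: max(47.13, 80.51, 79.39) = 80.51.

80.51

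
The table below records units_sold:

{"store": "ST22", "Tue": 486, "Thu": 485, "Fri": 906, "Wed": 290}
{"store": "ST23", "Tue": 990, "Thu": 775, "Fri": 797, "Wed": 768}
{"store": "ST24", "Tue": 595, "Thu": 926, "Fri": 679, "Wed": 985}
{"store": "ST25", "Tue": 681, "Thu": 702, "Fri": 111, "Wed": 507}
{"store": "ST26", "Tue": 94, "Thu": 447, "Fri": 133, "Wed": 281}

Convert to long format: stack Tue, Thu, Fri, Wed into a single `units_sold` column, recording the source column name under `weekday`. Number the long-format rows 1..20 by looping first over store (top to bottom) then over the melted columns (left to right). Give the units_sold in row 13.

681

20 rows total (5 × 4). Row 13: index ⌊(13-1)/4⌋ = 3 into store → ST25; (13-1) mod 4 = 0 into the melted columns → Tue.
So row 13 is (ST25, Tue, 681); units_sold = 681.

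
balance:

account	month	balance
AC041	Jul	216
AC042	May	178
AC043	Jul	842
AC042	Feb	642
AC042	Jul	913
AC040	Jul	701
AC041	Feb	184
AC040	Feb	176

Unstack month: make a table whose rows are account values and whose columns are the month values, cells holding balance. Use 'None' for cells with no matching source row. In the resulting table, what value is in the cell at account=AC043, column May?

No long-format row has account=AC043 and month=May, so the cell is None.

None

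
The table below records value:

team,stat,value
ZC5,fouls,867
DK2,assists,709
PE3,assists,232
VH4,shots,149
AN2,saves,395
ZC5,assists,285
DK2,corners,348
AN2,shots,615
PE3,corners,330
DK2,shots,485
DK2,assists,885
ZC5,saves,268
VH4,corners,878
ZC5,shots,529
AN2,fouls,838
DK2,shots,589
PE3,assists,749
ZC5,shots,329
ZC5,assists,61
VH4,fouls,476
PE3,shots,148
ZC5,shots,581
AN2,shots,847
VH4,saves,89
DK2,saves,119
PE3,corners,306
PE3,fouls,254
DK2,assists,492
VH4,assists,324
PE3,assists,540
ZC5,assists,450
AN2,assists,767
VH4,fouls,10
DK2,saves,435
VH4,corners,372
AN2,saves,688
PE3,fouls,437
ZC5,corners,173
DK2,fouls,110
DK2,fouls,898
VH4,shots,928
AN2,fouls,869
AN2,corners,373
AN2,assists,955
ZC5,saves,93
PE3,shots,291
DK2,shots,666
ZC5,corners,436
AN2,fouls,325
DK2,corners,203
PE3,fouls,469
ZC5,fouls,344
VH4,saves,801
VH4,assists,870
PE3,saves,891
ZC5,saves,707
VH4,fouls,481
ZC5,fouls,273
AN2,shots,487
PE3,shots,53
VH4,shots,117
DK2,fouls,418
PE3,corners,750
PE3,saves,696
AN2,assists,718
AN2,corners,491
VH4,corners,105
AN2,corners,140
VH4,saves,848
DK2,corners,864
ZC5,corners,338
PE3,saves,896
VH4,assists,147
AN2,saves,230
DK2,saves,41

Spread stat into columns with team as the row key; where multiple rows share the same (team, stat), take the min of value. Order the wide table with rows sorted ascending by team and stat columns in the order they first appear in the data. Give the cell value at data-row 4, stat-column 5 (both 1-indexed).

105

With rows sorted ascending by team, row 4 is team=VH4. stat columns in first-appearance order: fouls, assists, shots, saves, corners; column 5 is corners.
Long rows with team=VH4, stat=corners: min(878, 372, 105) = 105.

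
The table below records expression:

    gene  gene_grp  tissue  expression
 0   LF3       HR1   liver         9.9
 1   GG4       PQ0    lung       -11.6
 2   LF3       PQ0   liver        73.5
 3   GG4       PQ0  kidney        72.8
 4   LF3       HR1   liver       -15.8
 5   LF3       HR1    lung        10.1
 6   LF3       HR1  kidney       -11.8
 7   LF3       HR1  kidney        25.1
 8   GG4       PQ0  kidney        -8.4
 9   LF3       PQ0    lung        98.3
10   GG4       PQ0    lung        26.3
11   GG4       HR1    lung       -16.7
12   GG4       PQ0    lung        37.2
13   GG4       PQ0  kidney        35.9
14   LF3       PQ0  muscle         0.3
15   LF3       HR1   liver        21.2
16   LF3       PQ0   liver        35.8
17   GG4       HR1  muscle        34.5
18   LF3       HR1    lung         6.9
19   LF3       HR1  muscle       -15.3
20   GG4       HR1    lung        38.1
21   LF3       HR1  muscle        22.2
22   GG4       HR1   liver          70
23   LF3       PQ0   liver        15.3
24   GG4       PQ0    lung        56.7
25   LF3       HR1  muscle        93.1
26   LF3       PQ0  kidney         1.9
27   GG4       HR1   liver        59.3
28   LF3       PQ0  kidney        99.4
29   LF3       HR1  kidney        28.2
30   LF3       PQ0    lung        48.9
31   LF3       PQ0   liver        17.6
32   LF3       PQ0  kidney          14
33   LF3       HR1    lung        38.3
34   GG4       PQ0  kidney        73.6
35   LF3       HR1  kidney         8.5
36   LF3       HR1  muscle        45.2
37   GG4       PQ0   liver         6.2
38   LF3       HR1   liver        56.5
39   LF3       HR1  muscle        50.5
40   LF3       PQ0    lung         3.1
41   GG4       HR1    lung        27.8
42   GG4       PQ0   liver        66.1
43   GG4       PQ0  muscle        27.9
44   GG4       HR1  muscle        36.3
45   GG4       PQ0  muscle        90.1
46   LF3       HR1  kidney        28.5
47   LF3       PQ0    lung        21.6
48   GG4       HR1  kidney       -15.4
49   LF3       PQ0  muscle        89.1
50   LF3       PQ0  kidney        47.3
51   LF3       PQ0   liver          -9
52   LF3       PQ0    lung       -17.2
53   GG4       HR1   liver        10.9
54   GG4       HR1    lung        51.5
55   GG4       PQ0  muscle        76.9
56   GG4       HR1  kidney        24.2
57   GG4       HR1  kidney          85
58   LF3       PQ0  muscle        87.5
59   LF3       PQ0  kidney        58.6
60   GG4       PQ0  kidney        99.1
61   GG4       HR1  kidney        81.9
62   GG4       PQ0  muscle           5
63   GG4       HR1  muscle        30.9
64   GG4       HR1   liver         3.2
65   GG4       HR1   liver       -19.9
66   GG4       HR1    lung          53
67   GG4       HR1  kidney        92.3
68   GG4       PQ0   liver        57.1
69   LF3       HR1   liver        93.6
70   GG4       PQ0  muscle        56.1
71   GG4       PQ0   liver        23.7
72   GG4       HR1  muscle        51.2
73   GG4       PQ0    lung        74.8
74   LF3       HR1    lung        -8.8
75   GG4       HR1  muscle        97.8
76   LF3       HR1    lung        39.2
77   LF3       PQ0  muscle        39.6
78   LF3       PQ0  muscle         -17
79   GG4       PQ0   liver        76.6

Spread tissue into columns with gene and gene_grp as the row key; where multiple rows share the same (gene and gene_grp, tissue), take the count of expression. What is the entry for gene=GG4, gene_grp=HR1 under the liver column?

5

Rows with gene=GG4, gene_grp=HR1 and tissue=liver: expression values are 70, 59.3, 10.9, 3.2, -19.9.
5 rows match — count = 5.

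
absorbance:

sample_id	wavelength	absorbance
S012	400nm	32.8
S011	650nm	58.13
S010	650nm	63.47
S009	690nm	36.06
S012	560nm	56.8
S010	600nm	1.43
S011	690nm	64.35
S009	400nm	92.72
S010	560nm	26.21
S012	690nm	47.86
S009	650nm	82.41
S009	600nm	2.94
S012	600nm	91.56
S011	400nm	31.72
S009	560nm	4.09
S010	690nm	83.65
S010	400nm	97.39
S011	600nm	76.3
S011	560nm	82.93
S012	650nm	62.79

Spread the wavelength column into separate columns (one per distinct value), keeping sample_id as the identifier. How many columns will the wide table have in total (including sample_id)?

6

1 column for sample_id plus 5 distinct wavelength values → 6 columns.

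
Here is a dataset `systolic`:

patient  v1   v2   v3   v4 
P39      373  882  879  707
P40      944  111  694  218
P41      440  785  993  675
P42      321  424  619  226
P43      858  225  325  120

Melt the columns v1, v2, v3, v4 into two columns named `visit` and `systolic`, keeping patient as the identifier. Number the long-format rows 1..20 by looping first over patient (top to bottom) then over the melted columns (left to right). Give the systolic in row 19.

325

20 rows total (5 × 4). Row 19: index ⌊(19-1)/4⌋ = 4 into patient → P43; (19-1) mod 4 = 2 into the melted columns → v3.
So row 19 is (P43, v3, 325); systolic = 325.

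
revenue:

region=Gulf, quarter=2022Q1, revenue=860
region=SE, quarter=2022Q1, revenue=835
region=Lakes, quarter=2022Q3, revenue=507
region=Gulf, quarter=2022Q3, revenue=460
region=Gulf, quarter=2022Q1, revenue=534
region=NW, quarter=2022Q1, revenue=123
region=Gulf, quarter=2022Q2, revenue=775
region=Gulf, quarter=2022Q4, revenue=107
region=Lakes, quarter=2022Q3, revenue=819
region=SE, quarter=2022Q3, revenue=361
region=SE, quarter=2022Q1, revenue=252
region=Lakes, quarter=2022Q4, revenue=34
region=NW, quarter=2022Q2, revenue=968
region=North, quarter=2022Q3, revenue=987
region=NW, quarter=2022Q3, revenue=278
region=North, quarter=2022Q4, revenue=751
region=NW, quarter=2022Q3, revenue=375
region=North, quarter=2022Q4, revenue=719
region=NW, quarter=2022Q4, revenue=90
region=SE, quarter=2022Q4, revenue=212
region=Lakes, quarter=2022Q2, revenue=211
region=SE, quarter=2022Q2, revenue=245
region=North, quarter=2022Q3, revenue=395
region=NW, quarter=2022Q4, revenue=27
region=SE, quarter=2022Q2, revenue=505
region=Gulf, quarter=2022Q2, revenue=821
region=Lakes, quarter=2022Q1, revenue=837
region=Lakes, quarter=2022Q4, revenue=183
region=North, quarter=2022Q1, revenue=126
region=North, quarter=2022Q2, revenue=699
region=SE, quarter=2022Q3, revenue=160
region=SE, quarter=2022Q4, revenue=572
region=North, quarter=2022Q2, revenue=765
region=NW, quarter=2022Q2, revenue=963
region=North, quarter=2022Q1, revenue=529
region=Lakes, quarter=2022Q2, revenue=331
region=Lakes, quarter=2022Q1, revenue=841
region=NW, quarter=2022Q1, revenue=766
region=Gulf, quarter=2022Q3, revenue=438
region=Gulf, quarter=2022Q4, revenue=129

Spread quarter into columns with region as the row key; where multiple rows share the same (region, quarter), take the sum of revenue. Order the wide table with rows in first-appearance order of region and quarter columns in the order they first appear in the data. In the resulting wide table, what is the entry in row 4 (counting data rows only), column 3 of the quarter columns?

With rows in first-appearance order of region, row 4 is region=NW. quarter columns in first-appearance order: 2022Q1, 2022Q3, 2022Q2, 2022Q4; column 3 is 2022Q2.
Long rows with region=NW, quarter=2022Q2: 968 + 963 = 1931.

1931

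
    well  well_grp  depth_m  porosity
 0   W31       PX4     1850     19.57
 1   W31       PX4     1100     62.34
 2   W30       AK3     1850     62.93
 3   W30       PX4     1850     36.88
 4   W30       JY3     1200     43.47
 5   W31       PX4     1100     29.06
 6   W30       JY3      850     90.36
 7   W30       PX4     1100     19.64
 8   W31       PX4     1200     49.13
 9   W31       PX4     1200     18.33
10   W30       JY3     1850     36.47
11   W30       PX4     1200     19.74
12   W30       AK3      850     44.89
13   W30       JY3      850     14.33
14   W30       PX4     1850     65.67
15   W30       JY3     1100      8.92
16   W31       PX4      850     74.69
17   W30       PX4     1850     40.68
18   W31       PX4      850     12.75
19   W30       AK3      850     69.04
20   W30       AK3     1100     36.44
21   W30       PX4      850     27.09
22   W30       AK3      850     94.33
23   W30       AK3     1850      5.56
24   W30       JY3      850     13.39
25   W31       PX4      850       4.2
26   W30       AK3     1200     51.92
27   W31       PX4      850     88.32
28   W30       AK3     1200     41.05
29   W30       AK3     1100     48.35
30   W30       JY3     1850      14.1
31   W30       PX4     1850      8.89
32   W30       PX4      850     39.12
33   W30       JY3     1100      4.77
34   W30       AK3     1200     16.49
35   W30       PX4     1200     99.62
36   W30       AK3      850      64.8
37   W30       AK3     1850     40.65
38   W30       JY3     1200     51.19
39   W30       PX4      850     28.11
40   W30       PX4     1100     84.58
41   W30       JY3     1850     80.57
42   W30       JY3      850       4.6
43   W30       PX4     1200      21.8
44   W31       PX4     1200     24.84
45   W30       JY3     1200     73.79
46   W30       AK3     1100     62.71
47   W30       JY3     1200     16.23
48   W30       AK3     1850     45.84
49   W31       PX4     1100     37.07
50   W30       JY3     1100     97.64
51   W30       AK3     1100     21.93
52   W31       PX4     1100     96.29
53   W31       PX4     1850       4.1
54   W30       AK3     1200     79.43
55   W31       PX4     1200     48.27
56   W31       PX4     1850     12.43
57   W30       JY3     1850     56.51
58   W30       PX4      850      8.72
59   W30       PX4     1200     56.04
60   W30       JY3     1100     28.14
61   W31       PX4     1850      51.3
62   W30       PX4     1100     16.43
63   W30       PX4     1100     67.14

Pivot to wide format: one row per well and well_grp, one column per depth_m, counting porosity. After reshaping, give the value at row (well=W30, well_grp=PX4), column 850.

4

Rows with well=W30, well_grp=PX4 and depth_m=850: porosity values are 27.09, 39.12, 28.11, 8.72.
4 rows match — count = 4.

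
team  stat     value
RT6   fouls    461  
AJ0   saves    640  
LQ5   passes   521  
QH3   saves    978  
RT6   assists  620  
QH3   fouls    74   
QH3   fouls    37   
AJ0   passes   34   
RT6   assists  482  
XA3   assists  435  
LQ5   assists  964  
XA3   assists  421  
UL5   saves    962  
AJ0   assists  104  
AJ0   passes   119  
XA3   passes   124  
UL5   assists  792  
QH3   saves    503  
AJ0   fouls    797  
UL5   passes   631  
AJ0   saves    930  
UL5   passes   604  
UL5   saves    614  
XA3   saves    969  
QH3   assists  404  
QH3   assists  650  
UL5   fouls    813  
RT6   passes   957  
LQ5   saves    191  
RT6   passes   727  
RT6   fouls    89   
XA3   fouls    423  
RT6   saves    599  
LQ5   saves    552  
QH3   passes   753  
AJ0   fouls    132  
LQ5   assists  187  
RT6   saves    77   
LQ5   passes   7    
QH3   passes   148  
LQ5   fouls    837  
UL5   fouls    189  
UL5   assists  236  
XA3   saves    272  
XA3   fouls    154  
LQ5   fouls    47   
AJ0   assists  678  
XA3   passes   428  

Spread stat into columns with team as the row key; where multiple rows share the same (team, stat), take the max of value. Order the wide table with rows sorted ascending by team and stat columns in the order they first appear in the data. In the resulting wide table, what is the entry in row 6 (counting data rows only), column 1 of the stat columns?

With rows sorted ascending by team, row 6 is team=XA3. stat columns in first-appearance order: fouls, saves, passes, assists; column 1 is fouls.
Long rows with team=XA3, stat=fouls: max(423, 154) = 423.

423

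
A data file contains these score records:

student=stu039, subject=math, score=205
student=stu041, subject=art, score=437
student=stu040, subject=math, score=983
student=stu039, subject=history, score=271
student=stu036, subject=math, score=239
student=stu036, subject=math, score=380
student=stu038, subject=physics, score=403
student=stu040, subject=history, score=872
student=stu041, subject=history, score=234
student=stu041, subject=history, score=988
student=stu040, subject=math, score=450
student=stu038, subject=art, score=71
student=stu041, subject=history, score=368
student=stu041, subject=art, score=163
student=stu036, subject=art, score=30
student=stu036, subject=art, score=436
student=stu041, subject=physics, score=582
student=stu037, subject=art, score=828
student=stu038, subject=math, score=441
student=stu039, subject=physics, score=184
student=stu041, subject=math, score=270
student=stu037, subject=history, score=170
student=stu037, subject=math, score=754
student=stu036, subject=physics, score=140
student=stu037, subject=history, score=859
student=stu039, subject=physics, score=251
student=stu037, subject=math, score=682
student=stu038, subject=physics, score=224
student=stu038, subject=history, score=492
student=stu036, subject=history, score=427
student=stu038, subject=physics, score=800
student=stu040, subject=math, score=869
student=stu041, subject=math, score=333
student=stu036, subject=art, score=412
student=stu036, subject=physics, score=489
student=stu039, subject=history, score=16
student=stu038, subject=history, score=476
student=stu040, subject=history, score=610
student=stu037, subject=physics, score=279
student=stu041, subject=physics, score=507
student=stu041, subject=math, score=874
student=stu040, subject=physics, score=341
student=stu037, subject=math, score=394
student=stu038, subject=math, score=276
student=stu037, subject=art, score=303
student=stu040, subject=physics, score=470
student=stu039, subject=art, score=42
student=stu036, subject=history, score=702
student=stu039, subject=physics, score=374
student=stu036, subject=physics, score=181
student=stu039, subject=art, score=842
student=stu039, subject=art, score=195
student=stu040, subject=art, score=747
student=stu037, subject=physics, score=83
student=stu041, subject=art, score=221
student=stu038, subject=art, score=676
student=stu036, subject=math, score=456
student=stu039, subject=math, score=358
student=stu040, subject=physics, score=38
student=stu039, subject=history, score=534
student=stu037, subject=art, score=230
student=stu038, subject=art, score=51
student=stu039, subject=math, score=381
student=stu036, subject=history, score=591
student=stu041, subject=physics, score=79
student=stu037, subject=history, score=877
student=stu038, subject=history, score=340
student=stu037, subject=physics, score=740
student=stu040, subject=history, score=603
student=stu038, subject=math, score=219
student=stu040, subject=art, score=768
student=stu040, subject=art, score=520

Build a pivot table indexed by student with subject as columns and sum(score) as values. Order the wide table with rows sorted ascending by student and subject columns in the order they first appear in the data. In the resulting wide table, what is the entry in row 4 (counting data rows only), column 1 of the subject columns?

944

With rows sorted ascending by student, row 4 is student=stu039. subject columns in first-appearance order: math, art, history, physics; column 1 is math.
Long rows with student=stu039, subject=math: 205 + 358 + 381 = 944.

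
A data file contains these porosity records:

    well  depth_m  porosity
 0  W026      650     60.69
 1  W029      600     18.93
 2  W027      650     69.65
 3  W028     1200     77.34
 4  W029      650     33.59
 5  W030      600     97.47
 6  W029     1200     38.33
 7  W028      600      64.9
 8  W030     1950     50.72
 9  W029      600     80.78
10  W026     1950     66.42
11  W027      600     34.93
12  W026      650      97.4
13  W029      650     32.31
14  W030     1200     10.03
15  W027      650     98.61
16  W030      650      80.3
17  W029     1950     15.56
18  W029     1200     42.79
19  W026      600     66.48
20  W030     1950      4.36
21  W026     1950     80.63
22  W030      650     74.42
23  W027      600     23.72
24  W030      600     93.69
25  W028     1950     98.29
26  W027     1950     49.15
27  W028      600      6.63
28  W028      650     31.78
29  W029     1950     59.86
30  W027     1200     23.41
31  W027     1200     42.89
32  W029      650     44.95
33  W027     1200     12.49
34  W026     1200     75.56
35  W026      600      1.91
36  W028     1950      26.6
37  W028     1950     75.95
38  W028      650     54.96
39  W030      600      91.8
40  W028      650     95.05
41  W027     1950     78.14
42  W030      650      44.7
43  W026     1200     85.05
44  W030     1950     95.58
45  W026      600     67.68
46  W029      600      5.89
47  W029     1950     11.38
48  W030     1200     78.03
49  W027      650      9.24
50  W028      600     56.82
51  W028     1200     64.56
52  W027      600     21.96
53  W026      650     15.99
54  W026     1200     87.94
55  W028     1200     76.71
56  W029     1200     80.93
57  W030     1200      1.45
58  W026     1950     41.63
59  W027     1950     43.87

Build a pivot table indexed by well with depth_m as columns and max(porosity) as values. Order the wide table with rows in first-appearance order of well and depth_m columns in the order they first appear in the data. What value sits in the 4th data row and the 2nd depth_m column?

64.9

With rows in first-appearance order of well, row 4 is well=W028. depth_m columns in first-appearance order: 650, 600, 1200, 1950; column 2 is 600.
Long rows with well=W028, depth_m=600: max(64.9, 6.63, 56.82) = 64.9.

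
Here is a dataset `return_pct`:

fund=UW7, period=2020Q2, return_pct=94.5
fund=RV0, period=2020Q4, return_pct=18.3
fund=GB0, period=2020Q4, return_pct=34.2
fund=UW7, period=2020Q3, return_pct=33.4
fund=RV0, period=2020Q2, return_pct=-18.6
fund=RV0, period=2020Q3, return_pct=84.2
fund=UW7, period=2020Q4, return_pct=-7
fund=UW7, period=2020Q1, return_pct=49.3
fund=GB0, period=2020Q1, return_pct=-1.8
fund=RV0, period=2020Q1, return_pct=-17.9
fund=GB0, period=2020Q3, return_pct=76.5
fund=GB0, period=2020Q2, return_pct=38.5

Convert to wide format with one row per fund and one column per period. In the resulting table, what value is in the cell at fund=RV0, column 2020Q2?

-18.6

Wide layout: rows indexed by fund, columns are the 4 distinct period values (2020Q2, 2020Q4, 2020Q3, 2020Q1).
Cell (fund=RV0, period=2020Q2) draws from the long row where fund=RV0 and period=2020Q2, which has return_pct=-18.6.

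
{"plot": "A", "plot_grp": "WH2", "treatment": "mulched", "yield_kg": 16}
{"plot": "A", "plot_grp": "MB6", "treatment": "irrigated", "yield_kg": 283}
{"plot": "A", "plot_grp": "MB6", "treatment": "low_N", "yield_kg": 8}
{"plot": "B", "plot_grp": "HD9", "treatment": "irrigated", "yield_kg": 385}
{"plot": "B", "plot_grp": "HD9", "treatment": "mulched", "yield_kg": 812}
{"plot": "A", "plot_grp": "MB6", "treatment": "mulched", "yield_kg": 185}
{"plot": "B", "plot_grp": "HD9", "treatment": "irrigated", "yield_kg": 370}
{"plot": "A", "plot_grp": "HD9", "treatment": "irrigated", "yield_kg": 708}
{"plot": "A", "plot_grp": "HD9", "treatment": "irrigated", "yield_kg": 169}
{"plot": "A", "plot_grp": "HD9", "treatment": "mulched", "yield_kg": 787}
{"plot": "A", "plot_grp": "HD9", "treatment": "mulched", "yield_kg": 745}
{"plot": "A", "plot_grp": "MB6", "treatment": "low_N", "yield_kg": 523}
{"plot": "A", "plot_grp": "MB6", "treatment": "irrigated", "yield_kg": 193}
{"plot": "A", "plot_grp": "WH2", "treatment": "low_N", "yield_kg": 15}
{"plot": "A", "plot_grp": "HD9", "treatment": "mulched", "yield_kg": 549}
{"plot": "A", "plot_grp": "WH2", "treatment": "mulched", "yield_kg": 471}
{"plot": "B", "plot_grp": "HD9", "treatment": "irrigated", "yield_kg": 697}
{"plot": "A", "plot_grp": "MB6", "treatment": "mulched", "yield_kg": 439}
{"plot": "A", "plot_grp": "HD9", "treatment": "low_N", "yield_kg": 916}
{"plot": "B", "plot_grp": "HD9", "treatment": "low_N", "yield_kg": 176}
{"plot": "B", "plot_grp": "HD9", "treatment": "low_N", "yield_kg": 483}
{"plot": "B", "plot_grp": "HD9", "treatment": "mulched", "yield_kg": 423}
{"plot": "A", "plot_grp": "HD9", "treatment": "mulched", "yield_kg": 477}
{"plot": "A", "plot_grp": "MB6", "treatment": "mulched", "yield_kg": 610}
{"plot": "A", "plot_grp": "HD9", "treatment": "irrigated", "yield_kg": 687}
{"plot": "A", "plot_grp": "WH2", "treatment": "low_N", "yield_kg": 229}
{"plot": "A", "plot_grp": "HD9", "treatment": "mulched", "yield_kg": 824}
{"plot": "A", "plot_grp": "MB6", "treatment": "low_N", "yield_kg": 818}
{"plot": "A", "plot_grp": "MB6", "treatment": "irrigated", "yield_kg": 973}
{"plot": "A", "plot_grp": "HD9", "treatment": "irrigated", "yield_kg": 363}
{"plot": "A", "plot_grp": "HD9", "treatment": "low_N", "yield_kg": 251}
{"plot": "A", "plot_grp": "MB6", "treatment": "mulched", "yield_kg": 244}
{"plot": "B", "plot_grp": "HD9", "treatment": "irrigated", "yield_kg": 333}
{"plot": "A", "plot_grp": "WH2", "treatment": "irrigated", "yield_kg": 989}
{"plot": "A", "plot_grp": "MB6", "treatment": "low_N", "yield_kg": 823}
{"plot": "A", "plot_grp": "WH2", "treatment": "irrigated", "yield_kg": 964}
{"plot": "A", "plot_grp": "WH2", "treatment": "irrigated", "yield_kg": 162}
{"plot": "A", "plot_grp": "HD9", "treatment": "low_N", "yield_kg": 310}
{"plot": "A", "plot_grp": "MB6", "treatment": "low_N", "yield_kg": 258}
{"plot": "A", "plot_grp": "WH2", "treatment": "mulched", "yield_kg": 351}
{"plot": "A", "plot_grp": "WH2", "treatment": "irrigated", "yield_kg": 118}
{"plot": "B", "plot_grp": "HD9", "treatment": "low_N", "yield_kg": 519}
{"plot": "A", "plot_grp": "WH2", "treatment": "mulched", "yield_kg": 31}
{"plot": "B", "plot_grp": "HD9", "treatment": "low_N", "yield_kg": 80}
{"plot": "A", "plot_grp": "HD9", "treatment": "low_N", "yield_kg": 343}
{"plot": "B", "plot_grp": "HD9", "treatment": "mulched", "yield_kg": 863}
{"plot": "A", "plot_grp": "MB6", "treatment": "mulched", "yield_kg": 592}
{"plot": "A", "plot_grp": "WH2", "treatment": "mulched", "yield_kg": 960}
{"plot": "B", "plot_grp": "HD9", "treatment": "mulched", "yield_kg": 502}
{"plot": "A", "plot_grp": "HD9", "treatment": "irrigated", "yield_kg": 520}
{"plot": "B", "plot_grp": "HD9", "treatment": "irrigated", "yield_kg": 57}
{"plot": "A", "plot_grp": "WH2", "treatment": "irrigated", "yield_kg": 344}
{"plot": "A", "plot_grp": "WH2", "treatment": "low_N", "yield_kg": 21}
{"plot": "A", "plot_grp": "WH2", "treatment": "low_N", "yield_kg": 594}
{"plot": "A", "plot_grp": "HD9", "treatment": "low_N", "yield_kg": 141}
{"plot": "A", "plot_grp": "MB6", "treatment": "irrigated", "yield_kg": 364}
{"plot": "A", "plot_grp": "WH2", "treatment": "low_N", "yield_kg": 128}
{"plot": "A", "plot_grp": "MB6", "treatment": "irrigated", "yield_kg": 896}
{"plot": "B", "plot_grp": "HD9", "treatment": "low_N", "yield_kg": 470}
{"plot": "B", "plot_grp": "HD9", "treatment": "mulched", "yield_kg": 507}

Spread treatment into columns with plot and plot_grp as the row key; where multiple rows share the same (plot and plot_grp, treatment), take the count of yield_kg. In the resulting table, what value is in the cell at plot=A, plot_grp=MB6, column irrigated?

5

Rows with plot=A, plot_grp=MB6 and treatment=irrigated: yield_kg values are 283, 193, 973, 364, 896.
5 rows match — count = 5.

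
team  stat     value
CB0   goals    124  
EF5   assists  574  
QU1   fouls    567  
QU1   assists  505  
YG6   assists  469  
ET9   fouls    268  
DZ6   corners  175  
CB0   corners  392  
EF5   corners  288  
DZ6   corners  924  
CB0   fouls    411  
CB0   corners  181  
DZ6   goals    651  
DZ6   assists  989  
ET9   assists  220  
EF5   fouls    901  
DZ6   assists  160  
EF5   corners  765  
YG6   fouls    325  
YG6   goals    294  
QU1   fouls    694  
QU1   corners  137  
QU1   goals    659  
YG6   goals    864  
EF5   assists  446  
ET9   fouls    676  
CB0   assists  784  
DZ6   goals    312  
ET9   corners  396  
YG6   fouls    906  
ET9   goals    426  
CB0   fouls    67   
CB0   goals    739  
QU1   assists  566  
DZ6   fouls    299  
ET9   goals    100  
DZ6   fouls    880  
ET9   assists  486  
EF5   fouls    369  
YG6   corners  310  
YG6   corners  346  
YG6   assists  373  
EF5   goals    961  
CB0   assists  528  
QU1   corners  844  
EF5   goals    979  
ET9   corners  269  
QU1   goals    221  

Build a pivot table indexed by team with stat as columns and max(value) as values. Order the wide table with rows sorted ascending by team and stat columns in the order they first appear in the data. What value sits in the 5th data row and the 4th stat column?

844

With rows sorted ascending by team, row 5 is team=QU1. stat columns in first-appearance order: goals, assists, fouls, corners; column 4 is corners.
Long rows with team=QU1, stat=corners: max(137, 844) = 844.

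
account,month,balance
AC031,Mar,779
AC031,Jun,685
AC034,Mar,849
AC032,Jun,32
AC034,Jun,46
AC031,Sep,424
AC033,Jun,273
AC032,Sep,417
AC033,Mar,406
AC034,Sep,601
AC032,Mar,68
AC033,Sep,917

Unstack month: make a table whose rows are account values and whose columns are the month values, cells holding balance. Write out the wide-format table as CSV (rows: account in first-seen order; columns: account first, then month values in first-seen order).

Columns: account plus the 3 distinct month values (Mar, Jun, Sep).
For example, row AC031 column Mar takes balance=779 from the long row (AC031, Mar).

account,Mar,Jun,Sep
AC031,779,685,424
AC034,849,46,601
AC032,68,32,417
AC033,406,273,917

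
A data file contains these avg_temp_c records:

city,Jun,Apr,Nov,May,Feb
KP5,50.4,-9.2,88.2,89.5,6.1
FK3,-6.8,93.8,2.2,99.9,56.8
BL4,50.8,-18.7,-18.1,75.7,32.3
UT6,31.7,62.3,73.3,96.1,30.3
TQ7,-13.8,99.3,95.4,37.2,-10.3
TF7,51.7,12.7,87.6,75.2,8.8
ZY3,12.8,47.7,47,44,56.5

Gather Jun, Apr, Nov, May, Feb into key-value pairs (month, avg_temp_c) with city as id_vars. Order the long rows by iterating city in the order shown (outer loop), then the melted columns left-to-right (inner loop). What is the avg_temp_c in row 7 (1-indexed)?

93.8

35 rows total (7 × 5). Row 7: index ⌊(7-1)/5⌋ = 1 into city → FK3; (7-1) mod 5 = 1 into the melted columns → Apr.
So row 7 is (FK3, Apr, 93.8); avg_temp_c = 93.8.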